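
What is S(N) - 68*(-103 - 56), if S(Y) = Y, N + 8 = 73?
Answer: 10877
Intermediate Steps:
N = 65 (N = -8 + 73 = 65)
S(N) - 68*(-103 - 56) = 65 - 68*(-103 - 56) = 65 - 68*(-159) = 65 - 1*(-10812) = 65 + 10812 = 10877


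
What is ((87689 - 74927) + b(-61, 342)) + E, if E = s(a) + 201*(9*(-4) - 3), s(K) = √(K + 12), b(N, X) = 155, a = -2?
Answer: 5078 + √10 ≈ 5081.2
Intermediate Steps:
s(K) = √(12 + K)
E = -7839 + √10 (E = √(12 - 2) + 201*(9*(-4) - 3) = √10 + 201*(-36 - 3) = √10 + 201*(-39) = √10 - 7839 = -7839 + √10 ≈ -7835.8)
((87689 - 74927) + b(-61, 342)) + E = ((87689 - 74927) + 155) + (-7839 + √10) = (12762 + 155) + (-7839 + √10) = 12917 + (-7839 + √10) = 5078 + √10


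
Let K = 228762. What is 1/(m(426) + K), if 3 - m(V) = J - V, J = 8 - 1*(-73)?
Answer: 1/229110 ≈ 4.3647e-6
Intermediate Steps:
J = 81 (J = 8 + 73 = 81)
m(V) = -78 + V (m(V) = 3 - (81 - V) = 3 + (-81 + V) = -78 + V)
1/(m(426) + K) = 1/((-78 + 426) + 228762) = 1/(348 + 228762) = 1/229110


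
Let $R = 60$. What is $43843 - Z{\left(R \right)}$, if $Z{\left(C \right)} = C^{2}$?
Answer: $40243$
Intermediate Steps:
$43843 - Z{\left(R \right)} = 43843 - 60^{2} = 43843 - 3600 = 40243$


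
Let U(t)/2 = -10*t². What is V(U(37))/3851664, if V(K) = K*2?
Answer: -6845/481458 ≈ -0.014217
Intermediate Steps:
U(t) = -20*t² (U(t) = 2*(-10*t²) = -20*t²)
V(K) = 2*K
V(U(37))/3851664 = (2*(-20*37²))/3851664 = (2*(-20*1369))*(1/3851664) = (2*(-27380))*(1/3851664) = -54760*1/3851664 = -6845/481458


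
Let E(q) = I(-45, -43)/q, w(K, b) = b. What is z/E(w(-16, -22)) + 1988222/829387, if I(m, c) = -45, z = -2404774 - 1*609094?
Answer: -54992495186162/37322415 ≈ -1.4734e+6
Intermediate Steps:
z = -3013868 (z = -2404774 - 609094 = -3013868)
E(q) = -45/q
z/E(w(-16, -22)) + 1988222/829387 = -3013868/((-45/(-22))) + 1988222/829387 = -3013868/((-45*(-1/22))) + 1988222*(1/829387) = -3013868/45/22 + 1988222/829387 = -3013868*22/45 + 1988222/829387 = -66305096/45 + 1988222/829387 = -54992495186162/37322415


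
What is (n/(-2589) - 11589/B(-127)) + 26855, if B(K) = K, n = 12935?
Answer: 8858365741/328803 ≈ 26941.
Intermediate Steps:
(n/(-2589) - 11589/B(-127)) + 26855 = (12935/(-2589) - 11589/(-127)) + 26855 = (12935*(-1/2589) - 11589*(-1/127)) + 26855 = (-12935/2589 + 11589/127) + 26855 = 28361176/328803 + 26855 = 8858365741/328803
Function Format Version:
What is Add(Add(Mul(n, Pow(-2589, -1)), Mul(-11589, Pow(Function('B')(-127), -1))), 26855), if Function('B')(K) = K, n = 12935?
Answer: Rational(8858365741, 328803) ≈ 26941.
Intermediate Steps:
Add(Add(Mul(n, Pow(-2589, -1)), Mul(-11589, Pow(Function('B')(-127), -1))), 26855) = Add(Add(Mul(12935, Pow(-2589, -1)), Mul(-11589, Pow(-127, -1))), 26855) = Add(Add(Mul(12935, Rational(-1, 2589)), Mul(-11589, Rational(-1, 127))), 26855) = Add(Add(Rational(-12935, 2589), Rational(11589, 127)), 26855) = Add(Rational(28361176, 328803), 26855) = Rational(8858365741, 328803)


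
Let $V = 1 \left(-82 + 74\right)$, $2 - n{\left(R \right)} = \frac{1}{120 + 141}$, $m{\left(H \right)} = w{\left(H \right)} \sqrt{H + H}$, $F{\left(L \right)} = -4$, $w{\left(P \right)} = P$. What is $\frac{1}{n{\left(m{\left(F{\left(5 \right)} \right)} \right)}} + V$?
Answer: $- \frac{3907}{521} \approx -7.499$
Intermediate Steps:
$m{\left(H \right)} = \sqrt{2} H^{\frac{3}{2}}$ ($m{\left(H \right)} = H \sqrt{H + H} = H \sqrt{2 H} = H \sqrt{2} \sqrt{H} = \sqrt{2} H^{\frac{3}{2}}$)
$n{\left(R \right)} = \frac{521}{261}$ ($n{\left(R \right)} = 2 - \frac{1}{120 + 141} = 2 - \frac{1}{261} = \frac{521}{261}$)
$V = -8$ ($V = 1 \left(-8\right) = -8$)
$\frac{1}{n{\left(m{\left(F{\left(5 \right)} \right)} \right)}} + V = \frac{1}{\frac{521}{261}} - 8 = \frac{261}{521} - 8 = - \frac{3907}{521}$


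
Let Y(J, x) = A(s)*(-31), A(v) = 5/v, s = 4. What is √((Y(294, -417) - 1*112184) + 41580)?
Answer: I*√282571/2 ≈ 265.79*I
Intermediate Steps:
Y(J, x) = -155/4 (Y(J, x) = (5/4)*(-31) = -155/4)
√((Y(294, -417) - 1*112184) + 41580) = √((-155/4 - 1*112184) + 41580) = √((-155/4 - 112184) + 41580) = √(-448891/4 + 41580) = √(-282571/4) = I*√282571/2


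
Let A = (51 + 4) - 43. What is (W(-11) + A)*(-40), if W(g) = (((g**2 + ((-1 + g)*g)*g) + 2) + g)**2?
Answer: -71824480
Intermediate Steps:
A = 12 (A = 55 - 43 = 12)
W(g) = (2 + g + g**2 + g**2*(-1 + g))**2 (W(g) = (((g**2 + (g*(-1 + g))*g) + 2) + g)**2 = (((g**2 + g**2*(-1 + g)) + 2) + g)**2 = ((2 + g**2 + g**2*(-1 + g)) + g)**2 = (2 + g + g**2 + g**2*(-1 + g))**2)
(W(-11) + A)*(-40) = ((2 - 11 + (-11)**3)**2 + 12)*(-40) = ((2 - 11 - 1331)**2 + 12)*(-40) = ((-1340)**2 + 12)*(-40) = (1795600 + 12)*(-40) = 1795612*(-40) = -71824480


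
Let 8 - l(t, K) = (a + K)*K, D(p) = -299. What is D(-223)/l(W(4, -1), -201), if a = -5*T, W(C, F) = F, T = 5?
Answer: 299/45418 ≈ 0.0065833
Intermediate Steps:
a = -25 (a = -5*5 = -25)
l(t, K) = 8 - K*(-25 + K) (l(t, K) = 8 - (-25 + K)*K = 8 - K*(-25 + K))
D(-223)/l(W(4, -1), -201) = -299/(8 - 1*(-201)² + 25*(-201)) = -299/(8 - 1*40401 - 5025) = -299/(8 - 40401 - 5025) = -299/(-45418) = -299*(-1/45418) = 299/45418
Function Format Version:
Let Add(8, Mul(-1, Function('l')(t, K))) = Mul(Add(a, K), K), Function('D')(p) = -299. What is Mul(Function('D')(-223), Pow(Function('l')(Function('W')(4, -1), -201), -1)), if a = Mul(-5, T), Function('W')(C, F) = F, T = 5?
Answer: Rational(299, 45418) ≈ 0.0065833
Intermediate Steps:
a = -25 (a = Mul(-5, 5) = -25)
Function('l')(t, K) = Add(8, Mul(-1, K, Add(-25, K))) (Function('l')(t, K) = Add(8, Mul(-1, Mul(Add(-25, K), K))) = Add(8, Mul(-1, Mul(K, Add(-25, K)))) = Add(8, Mul(-1, K, Add(-25, K))))
Mul(Function('D')(-223), Pow(Function('l')(Function('W')(4, -1), -201), -1)) = Mul(-299, Pow(Add(8, Mul(-1, Pow(-201, 2)), Mul(25, -201)), -1)) = Mul(-299, Pow(Add(8, Mul(-1, 40401), -5025), -1)) = Mul(-299, Pow(Add(8, -40401, -5025), -1)) = Mul(-299, Pow(-45418, -1)) = Mul(-299, Rational(-1, 45418)) = Rational(299, 45418)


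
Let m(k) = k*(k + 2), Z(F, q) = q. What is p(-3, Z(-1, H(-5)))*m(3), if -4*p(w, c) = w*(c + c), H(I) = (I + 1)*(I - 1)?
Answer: 540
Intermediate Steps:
H(I) = (1 + I)*(-1 + I)
m(k) = k*(2 + k)
p(w, c) = -c*w/2 (p(w, c) = -w*(c + c)/4 = -w*2*c/4 = -c*w/2)
p(-3, Z(-1, H(-5)))*m(3) = (-½*(-1 + (-5)²)*(-3))*(3*(2 + 3)) = (-½*(-1 + 25)*(-3))*(3*5) = -½*24*(-3)*15 = 36*15 = 540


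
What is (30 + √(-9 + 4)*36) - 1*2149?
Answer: -2119 + 36*I*√5 ≈ -2119.0 + 80.498*I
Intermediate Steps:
(30 + √(-9 + 4)*36) - 1*2149 = (30 + √(-5)*36) - 2149 = (30 + (I*√5)*36) - 2149 = (30 + 36*I*√5) - 2149 = -2119 + 36*I*√5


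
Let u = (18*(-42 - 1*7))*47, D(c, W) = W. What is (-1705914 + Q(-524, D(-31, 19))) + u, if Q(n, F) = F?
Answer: -1747349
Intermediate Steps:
u = -41454 (u = (18*(-42 - 7))*47 = (18*(-49))*47 = -882*47 = -41454)
(-1705914 + Q(-524, D(-31, 19))) + u = (-1705914 + 19) - 41454 = -1705895 - 41454 = -1747349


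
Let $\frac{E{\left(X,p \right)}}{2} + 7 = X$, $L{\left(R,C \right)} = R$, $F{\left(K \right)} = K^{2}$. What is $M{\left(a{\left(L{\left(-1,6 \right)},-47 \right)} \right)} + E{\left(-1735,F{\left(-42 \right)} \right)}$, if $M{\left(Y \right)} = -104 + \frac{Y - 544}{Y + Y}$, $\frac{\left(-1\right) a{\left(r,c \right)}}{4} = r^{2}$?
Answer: $- \frac{7039}{2} \approx -3519.5$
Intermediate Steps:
$a{\left(r,c \right)} = - 4 r^{2}$
$E{\left(X,p \right)} = -14 + 2 X$
$M{\left(Y \right)} = -104 + \frac{-544 + Y}{2 Y}$
$M{\left(a{\left(L{\left(-1,6 \right)},-47 \right)} \right)} + E{\left(-1735,F{\left(-42 \right)} \right)} = \left(- \frac{207}{2} - \frac{272}{\left(-4\right) \left(-1\right)^{2}}\right) + \left(-14 + 2 \left(-1735\right)\right) = \left(- \frac{207}{2} - \frac{272}{\left(-4\right) 1}\right) - 3484 = \left(- \frac{207}{2} - \frac{272}{-4}\right) - 3484 = \left(- \frac{207}{2} - -68\right) - 3484 = \left(- \frac{207}{2} + 68\right) - 3484 = - \frac{71}{2} - 3484 = - \frac{7039}{2}$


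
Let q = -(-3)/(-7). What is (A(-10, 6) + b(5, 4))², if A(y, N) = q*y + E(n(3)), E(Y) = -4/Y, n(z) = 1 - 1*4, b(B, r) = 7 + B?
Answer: 136900/441 ≈ 310.43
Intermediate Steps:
n(z) = -3 (n(z) = 1 - 4 = -3)
q = -3/7 (q = -(-3)*(-1)/7 = -1*3/7 = -3/7 ≈ -0.42857)
A(y, N) = 4/3 - 3*y/7 (A(y, N) = -3*y/7 - 4/(-3) = -3*y/7 - 4*(-⅓) = -3*y/7 + 4/3 = 4/3 - 3*y/7)
(A(-10, 6) + b(5, 4))² = ((4/3 - 3/7*(-10)) + (7 + 5))² = ((4/3 + 30/7) + 12)² = (118/21 + 12)² = (370/21)² = 136900/441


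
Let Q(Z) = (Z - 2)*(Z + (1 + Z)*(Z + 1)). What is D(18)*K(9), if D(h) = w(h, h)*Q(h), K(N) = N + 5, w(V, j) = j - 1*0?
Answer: 1528128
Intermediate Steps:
w(V, j) = j (w(V, j) = j + 0 = j)
Q(Z) = (-2 + Z)*(Z + (1 + Z)**2) (Q(Z) = (-2 + Z)*(Z + (1 + Z)*(1 + Z)) = (-2 + Z)*(Z + (1 + Z)**2))
K(N) = 5 + N
D(h) = h*(-2 + h**2 + h**3 - 5*h)
D(18)*K(9) = (18*(-2 + 18**2 + 18**3 - 5*18))*(5 + 9) = (18*(-2 + 324 + 5832 - 90))*14 = (18*6064)*14 = 109152*14 = 1528128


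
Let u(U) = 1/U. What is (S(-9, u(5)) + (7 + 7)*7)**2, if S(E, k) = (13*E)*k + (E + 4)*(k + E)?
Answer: 351649/25 ≈ 14066.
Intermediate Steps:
S(E, k) = (4 + E)*(E + k) + 13*E*k (S(E, k) = 13*E*k + (4 + E)*(E + k) = (4 + E)*(E + k) + 13*E*k)
(S(-9, u(5)) + (7 + 7)*7)**2 = (((-9)**2 + 4*(-9) + 4/5 + 14*(-9)/5) + (7 + 7)*7)**2 = ((81 - 36 + 4*(1/5) + 14*(-9)*(1/5)) + 14*7)**2 = ((81 - 36 + 4/5 - 126/5) + 98)**2 = (103/5 + 98)**2 = (593/5)**2 = 351649/25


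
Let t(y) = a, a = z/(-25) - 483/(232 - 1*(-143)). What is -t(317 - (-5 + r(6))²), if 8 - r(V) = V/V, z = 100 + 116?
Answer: 1241/125 ≈ 9.9280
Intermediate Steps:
z = 216
a = -1241/125 (a = 216/(-25) - 483/(232 - 1*(-143)) = 216*(-1/25) - 483/(232 + 143) = -216/25 - 483/375 = -216/25 - 483*1/375 = -216/25 - 161/125 = -1241/125 ≈ -9.9280)
r(V) = 7 (r(V) = 8 - V/V = 8 - 1*1 = 8 - 1 = 7)
t(y) = -1241/125
-t(317 - (-5 + r(6))²) = -1*(-1241/125) = 1241/125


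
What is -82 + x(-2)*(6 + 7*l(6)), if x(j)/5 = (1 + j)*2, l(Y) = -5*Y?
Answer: 1958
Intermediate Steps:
x(j) = 10 + 10*j (x(j) = 5*((1 + j)*2) = 5*(2 + 2*j) = 10 + 10*j)
-82 + x(-2)*(6 + 7*l(6)) = -82 + (10 + 10*(-2))*(6 + 7*(-5*6)) = -82 + (10 - 20)*(6 + 7*(-30)) = -82 - 10*(6 - 210) = -82 - 10*(-204) = -82 + 2040 = 1958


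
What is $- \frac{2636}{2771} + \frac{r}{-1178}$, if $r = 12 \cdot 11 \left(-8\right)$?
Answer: $- \frac{89516}{1632119} \approx -0.054846$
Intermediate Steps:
$r = -1056$ ($r = 132 \left(-8\right) = -1056$)
$- \frac{2636}{2771} + \frac{r}{-1178} = - \frac{2636}{2771} - \frac{1056}{-1178} = \left(-2636\right) \frac{1}{2771} - - \frac{528}{589} = - \frac{2636}{2771} + \frac{528}{589} = - \frac{89516}{1632119}$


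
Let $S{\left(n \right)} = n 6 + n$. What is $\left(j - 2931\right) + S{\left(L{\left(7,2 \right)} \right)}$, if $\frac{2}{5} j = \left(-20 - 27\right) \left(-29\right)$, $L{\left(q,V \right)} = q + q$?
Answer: $\frac{1149}{2} \approx 574.5$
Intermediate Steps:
$L{\left(q,V \right)} = 2 q$
$j = \frac{6815}{2}$ ($j = \frac{5 \left(-20 - 27\right) \left(-29\right)}{2} = \frac{5 \left(\left(-47\right) \left(-29\right)\right)}{2} = \frac{5}{2} \cdot 1363 = \frac{6815}{2} \approx 3407.5$)
$S{\left(n \right)} = 7 n$ ($S{\left(n \right)} = 6 n + n = 7 n$)
$\left(j - 2931\right) + S{\left(L{\left(7,2 \right)} \right)} = \left(\frac{6815}{2} - 2931\right) + 7 \cdot 2 \cdot 7 = \frac{953}{2} + 7 \cdot 14 = \frac{953}{2} + 98 = \frac{1149}{2}$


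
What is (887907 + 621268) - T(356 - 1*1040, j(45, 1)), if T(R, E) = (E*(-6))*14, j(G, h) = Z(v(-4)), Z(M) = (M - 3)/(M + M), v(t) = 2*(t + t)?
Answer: 12073799/8 ≈ 1.5092e+6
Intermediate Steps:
v(t) = 4*t (v(t) = 2*(2*t) = 4*t)
Z(M) = (-3 + M)/(2*M) (Z(M) = (-3 + M)/((2*M)) = (-3 + M)*(1/(2*M)) = (-3 + M)/(2*M))
j(G, h) = 19/32 (j(G, h) = (-3 + 4*(-4))/(2*((4*(-4)))) = (1/2)*(-3 - 16)/(-16) = (1/2)*(-1/16)*(-19) = 19/32)
T(R, E) = -84*E (T(R, E) = -6*E*14 = -84*E)
(887907 + 621268) - T(356 - 1*1040, j(45, 1)) = (887907 + 621268) - (-84)*19/32 = 1509175 - 1*(-399/8) = 1509175 + 399/8 = 12073799/8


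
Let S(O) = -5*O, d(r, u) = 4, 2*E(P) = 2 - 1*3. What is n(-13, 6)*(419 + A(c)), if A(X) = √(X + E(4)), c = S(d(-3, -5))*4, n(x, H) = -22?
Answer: -9218 - 11*I*√322 ≈ -9218.0 - 197.39*I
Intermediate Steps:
E(P) = -½ (E(P) = (2 - 1*3)/2 = (2 - 3)/2 = (½)*(-1) = -½)
c = -80 (c = -5*4*4 = -20*4 = -80)
A(X) = √(-½ + X) (A(X) = √(X - ½) = √(-½ + X))
n(-13, 6)*(419 + A(c)) = -22*(419 + √(-2 + 4*(-80))/2) = -22*(419 + √(-2 - 320)/2) = -22*(419 + √(-322)/2) = -22*(419 + (I*√322)/2) = -22*(419 + I*√322/2) = -9218 - 11*I*√322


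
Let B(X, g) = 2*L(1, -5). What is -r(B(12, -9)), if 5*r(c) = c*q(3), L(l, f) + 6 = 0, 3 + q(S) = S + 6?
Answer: 72/5 ≈ 14.400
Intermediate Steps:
q(S) = 3 + S (q(S) = -3 + (S + 6) = -3 + (6 + S) = 3 + S)
L(l, f) = -6 (L(l, f) = -6 + 0 = -6)
B(X, g) = -12 (B(X, g) = 2*(-6) = -12)
r(c) = 6*c/5 (r(c) = (c*(3 + 3))/5 = (c*6)/5 = (6*c)/5 = 6*c/5)
-r(B(12, -9)) = -6*(-12)/5 = -1*(-72/5) = 72/5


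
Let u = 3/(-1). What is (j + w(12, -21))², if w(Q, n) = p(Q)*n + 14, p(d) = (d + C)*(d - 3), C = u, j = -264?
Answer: 3806401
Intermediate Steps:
u = -3 (u = 3*(-1) = -3)
C = -3
p(d) = (-3 + d)² (p(d) = (d - 3)*(d - 3) = (-3 + d)*(-3 + d) = (-3 + d)²)
w(Q, n) = 14 + n*(9 + Q² - 6*Q) (w(Q, n) = (9 + Q² - 6*Q)*n + 14 = n*(9 + Q² - 6*Q) + 14 = 14 + n*(9 + Q² - 6*Q))
(j + w(12, -21))² = (-264 + (14 - 21*(9 + 12² - 6*12)))² = (-264 + (14 - 21*(9 + 144 - 72)))² = (-264 + (14 - 21*81))² = (-264 + (14 - 1701))² = (-264 - 1687)² = (-1951)² = 3806401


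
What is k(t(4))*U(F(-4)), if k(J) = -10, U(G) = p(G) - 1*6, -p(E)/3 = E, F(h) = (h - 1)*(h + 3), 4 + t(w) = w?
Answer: 210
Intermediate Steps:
t(w) = -4 + w
F(h) = (-1 + h)*(3 + h)
p(E) = -3*E
U(G) = -6 - 3*G (U(G) = -3*G - 1*6 = -3*G - 6 = -6 - 3*G)
k(t(4))*U(F(-4)) = -10*(-6 - 3*(-3 + (-4)² + 2*(-4))) = -10*(-6 - 3*(-3 + 16 - 8)) = -10*(-6 - 3*5) = -10*(-6 - 15) = -10*(-21) = 210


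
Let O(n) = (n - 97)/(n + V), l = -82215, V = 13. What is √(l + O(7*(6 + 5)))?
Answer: I*√739937/3 ≈ 286.73*I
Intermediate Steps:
O(n) = (-97 + n)/(13 + n) (O(n) = (n - 97)/(n + 13) = (-97 + n)/(13 + n))
√(l + O(7*(6 + 5))) = √(-82215 + (-97 + 7*(6 + 5))/(13 + 7*(6 + 5))) = √(-82215 + (-97 + 7*11)/(13 + 7*11)) = √(-82215 + (-97 + 77)/(13 + 77)) = √(-82215 - 20/90) = √(-82215 + (1/90)*(-20)) = √(-82215 - 2/9) = √(-739937/9) = I*√739937/3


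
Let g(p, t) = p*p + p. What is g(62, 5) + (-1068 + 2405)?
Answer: 5243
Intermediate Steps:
g(p, t) = p + p² (g(p, t) = p² + p = p + p²)
g(62, 5) + (-1068 + 2405) = 62*(1 + 62) + (-1068 + 2405) = 62*63 + 1337 = 3906 + 1337 = 5243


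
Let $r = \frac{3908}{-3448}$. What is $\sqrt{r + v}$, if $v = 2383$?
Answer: $\frac{\sqrt{1769831678}}{862} \approx 48.804$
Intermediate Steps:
$r = - \frac{977}{862}$ ($r = 3908 \left(- \frac{1}{3448}\right) = - \frac{977}{862} \approx -1.1334$)
$\sqrt{r + v} = \sqrt{- \frac{977}{862} + 2383} = \sqrt{\frac{2053169}{862}} = \frac{\sqrt{1769831678}}{862}$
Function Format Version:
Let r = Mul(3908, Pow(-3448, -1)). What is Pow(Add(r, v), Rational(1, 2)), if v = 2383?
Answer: Mul(Rational(1, 862), Pow(1769831678, Rational(1, 2))) ≈ 48.804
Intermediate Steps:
r = Rational(-977, 862) (r = Mul(3908, Rational(-1, 3448)) = Rational(-977, 862) ≈ -1.1334)
Pow(Add(r, v), Rational(1, 2)) = Pow(Add(Rational(-977, 862), 2383), Rational(1, 2)) = Pow(Rational(2053169, 862), Rational(1, 2)) = Mul(Rational(1, 862), Pow(1769831678, Rational(1, 2)))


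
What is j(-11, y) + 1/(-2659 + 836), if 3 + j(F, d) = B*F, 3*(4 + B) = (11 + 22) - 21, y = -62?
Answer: -5470/1823 ≈ -3.0005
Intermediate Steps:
B = 0 (B = -4 + ((11 + 22) - 21)/3 = -4 + (33 - 21)/3 = -4 + (1/3)*12 = -4 + 4 = 0)
j(F, d) = -3 (j(F, d) = -3 + 0*F = -3 + 0 = -3)
j(-11, y) + 1/(-2659 + 836) = -3 + 1/(-2659 + 836) = -3 + 1/(-1823) = -3 - 1/1823 = -5470/1823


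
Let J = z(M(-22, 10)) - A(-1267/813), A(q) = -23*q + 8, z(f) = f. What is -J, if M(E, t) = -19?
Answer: 51092/813 ≈ 62.844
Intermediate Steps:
A(q) = 8 - 23*q
J = -51092/813 (J = -19 - (8 - (-29141)/813) = -19 - (8 - 23*(-1267/813)) = -19 - (8 + 29141/813) = -19 - 1*35645/813 = -19 - 35645/813 = -51092/813 ≈ -62.844)
-J = -1*(-51092/813) = 51092/813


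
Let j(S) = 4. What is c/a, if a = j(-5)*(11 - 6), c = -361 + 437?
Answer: 19/5 ≈ 3.8000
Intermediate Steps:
c = 76
a = 20 (a = 4*(11 - 6) = 4*5 = 20)
c/a = 76/20 = 76*(1/20) = 19/5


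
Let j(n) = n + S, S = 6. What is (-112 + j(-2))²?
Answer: 11664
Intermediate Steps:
j(n) = 6 + n (j(n) = n + 6 = 6 + n)
(-112 + j(-2))² = (-112 + (6 - 2))² = (-112 + 4)² = (-108)² = 11664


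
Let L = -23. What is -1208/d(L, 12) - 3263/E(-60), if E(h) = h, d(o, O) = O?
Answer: -2777/60 ≈ -46.283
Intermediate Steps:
-1208/d(L, 12) - 3263/E(-60) = -1208/12 - 3263/(-60) = -1208*1/12 - 3263*(-1/60) = -302/3 + 3263/60 = -2777/60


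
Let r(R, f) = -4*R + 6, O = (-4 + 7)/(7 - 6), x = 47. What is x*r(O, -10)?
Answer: -282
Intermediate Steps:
O = 3 (O = 3/1 = 3*1 = 3)
r(R, f) = 6 - 4*R
x*r(O, -10) = 47*(6 - 4*3) = 47*(6 - 12) = 47*(-6) = -282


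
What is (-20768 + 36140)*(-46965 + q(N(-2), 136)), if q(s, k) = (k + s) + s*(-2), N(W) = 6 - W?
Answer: -719978364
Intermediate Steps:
q(s, k) = k - s (q(s, k) = (k + s) - 2*s = k - s)
(-20768 + 36140)*(-46965 + q(N(-2), 136)) = (-20768 + 36140)*(-46965 + (136 - (6 - 1*(-2)))) = 15372*(-46965 + (136 - (6 + 2))) = 15372*(-46965 + (136 - 1*8)) = 15372*(-46965 + (136 - 8)) = 15372*(-46965 + 128) = 15372*(-46837) = -719978364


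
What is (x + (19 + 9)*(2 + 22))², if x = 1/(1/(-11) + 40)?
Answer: 87036210361/192721 ≈ 4.5162e+5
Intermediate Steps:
x = 11/439 (x = 1/(-1/11 + 40) = 1/(439/11) = 11/439 ≈ 0.025057)
(x + (19 + 9)*(2 + 22))² = (11/439 + (19 + 9)*(2 + 22))² = (11/439 + 28*24)² = (11/439 + 672)² = (295019/439)² = 87036210361/192721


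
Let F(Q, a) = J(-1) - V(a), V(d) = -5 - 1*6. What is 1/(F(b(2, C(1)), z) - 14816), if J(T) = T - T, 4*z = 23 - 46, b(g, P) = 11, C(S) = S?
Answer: -1/14805 ≈ -6.7545e-5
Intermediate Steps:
V(d) = -11 (V(d) = -5 - 6 = -11)
z = -23/4 (z = (23 - 46)/4 = (¼)*(-23) = -23/4 ≈ -5.7500)
J(T) = 0
F(Q, a) = 11 (F(Q, a) = 0 - 1*(-11) = 0 + 11 = 11)
1/(F(b(2, C(1)), z) - 14816) = 1/(11 - 14816) = 1/(-14805) = -1/14805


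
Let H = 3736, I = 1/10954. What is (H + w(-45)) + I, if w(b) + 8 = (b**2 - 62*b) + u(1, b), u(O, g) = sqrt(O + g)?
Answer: 93580023/10954 + 2*I*sqrt(11) ≈ 8543.0 + 6.6332*I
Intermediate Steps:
I = 1/10954 ≈ 9.1291e-5
w(b) = -8 + b**2 + sqrt(1 + b) - 62*b (w(b) = -8 + ((b**2 - 62*b) + sqrt(1 + b)) = -8 + (b**2 + sqrt(1 + b) - 62*b) = -8 + b**2 + sqrt(1 + b) - 62*b)
(H + w(-45)) + I = (3736 + (-8 + (-45)**2 + sqrt(1 - 45) - 62*(-45))) + 1/10954 = (3736 + (-8 + 2025 + sqrt(-44) + 2790)) + 1/10954 = (3736 + (-8 + 2025 + 2*I*sqrt(11) + 2790)) + 1/10954 = (3736 + (4807 + 2*I*sqrt(11))) + 1/10954 = (8543 + 2*I*sqrt(11)) + 1/10954 = 93580023/10954 + 2*I*sqrt(11)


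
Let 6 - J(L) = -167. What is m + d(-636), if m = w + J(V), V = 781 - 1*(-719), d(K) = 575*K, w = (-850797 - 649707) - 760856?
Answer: -2626887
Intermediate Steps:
w = -2261360 (w = -1500504 - 760856 = -2261360)
V = 1500 (V = 781 + 719 = 1500)
J(L) = 173 (J(L) = 6 - 1*(-167) = 6 + 167 = 173)
m = -2261187 (m = -2261360 + 173 = -2261187)
m + d(-636) = -2261187 + 575*(-636) = -2261187 - 365700 = -2626887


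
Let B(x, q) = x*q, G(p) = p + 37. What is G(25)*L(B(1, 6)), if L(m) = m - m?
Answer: 0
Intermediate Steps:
G(p) = 37 + p
B(x, q) = q*x
L(m) = 0
G(25)*L(B(1, 6)) = (37 + 25)*0 = 62*0 = 0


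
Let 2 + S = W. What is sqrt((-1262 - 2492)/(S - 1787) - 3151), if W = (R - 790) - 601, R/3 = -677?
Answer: I*sqrt(9504925953)/1737 ≈ 56.127*I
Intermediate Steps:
R = -2031 (R = 3*(-677) = -2031)
W = -3422 (W = (-2031 - 790) - 601 = -2821 - 601 = -3422)
S = -3424 (S = -2 - 3422 = -3424)
sqrt((-1262 - 2492)/(S - 1787) - 3151) = sqrt((-1262 - 2492)/(-3424 - 1787) - 3151) = sqrt(-3754/(-5211) - 3151) = sqrt(-3754*(-1/5211) - 3151) = sqrt(3754/5211 - 3151) = sqrt(-16416107/5211) = I*sqrt(9504925953)/1737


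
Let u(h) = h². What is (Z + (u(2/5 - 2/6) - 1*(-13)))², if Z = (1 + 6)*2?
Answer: 36917776/50625 ≈ 729.24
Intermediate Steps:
Z = 14 (Z = 7*2 = 14)
(Z + (u(2/5 - 2/6) - 1*(-13)))² = (14 + ((2/5 - 2/6)² - 1*(-13)))² = (14 + ((2*(⅕) - 2*⅙)² + 13))² = (14 + ((⅖ - ⅓)² + 13))² = (14 + ((1/15)² + 13))² = (14 + (1/225 + 13))² = (14 + 2926/225)² = (6076/225)² = 36917776/50625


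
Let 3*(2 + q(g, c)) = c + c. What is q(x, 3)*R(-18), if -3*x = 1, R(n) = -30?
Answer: 0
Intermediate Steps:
x = -⅓ (x = -⅓*1 = -⅓ ≈ -0.33333)
q(g, c) = -2 + 2*c/3 (q(g, c) = -2 + (c + c)/3 = -2 + (2*c)/3 = -2 + 2*c/3)
q(x, 3)*R(-18) = (-2 + (⅔)*3)*(-30) = (-2 + 2)*(-30) = 0*(-30) = 0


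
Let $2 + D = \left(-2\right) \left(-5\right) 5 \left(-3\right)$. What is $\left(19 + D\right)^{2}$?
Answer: $17689$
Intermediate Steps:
$D = -152$ ($D = -2 + \left(-2\right) \left(-5\right) 5 \left(-3\right) = -2 + 10 \left(-15\right) = -2 - 150 = -152$)
$\left(19 + D\right)^{2} = \left(19 - 152\right)^{2} = \left(-133\right)^{2} = 17689$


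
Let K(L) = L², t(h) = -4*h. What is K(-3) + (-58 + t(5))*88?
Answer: -6855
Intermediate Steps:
K(-3) + (-58 + t(5))*88 = (-3)² + (-58 - 4*5)*88 = 9 + (-58 - 20)*88 = 9 - 78*88 = 9 - 6864 = -6855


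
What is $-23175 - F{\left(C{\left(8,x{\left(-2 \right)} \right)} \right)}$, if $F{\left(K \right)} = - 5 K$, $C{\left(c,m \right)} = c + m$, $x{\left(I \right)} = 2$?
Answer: $-23125$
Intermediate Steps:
$-23175 - F{\left(C{\left(8,x{\left(-2 \right)} \right)} \right)} = -23175 - - 5 \left(8 + 2\right) = -23175 - \left(-5\right) 10 = -23175 - -50 = -23175 + 50 = -23125$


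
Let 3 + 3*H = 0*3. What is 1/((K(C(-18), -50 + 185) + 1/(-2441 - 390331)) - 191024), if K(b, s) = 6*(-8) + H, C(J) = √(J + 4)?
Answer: -392772/75048124357 ≈ -5.2336e-6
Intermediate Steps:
C(J) = √(4 + J)
H = -1 (H = -1 + (0*3)/3 = -1 + (⅓)*0 = -1 + 0 = -1)
K(b, s) = -49 (K(b, s) = 6*(-8) - 1 = -48 - 1 = -49)
1/((K(C(-18), -50 + 185) + 1/(-2441 - 390331)) - 191024) = 1/((-49 + 1/(-2441 - 390331)) - 191024) = 1/((-49 + 1/(-392772)) - 191024) = 1/((-49 - 1/392772) - 191024) = 1/(-19245829/392772 - 191024) = 1/(-75048124357/392772) = -392772/75048124357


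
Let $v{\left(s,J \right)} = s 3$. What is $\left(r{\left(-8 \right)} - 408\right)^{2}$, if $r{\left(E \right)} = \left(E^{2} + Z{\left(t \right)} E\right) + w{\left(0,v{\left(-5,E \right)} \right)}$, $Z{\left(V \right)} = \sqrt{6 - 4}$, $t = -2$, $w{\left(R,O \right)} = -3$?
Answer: $120537 + 5552 \sqrt{2} \approx 1.2839 \cdot 10^{5}$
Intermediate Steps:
$v{\left(s,J \right)} = 3 s$
$Z{\left(V \right)} = \sqrt{2}$
$r{\left(E \right)} = -3 + E^{2} + E \sqrt{2}$ ($r{\left(E \right)} = \left(E^{2} + \sqrt{2} E\right) - 3 = \left(E^{2} + E \sqrt{2}\right) - 3 = -3 + E^{2} + E \sqrt{2}$)
$\left(r{\left(-8 \right)} - 408\right)^{2} = \left(\left(-3 + \left(-8\right)^{2} - 8 \sqrt{2}\right) - 408\right)^{2} = \left(\left(-3 + 64 - 8 \sqrt{2}\right) - 408\right)^{2} = \left(\left(61 - 8 \sqrt{2}\right) - 408\right)^{2} = \left(-347 - 8 \sqrt{2}\right)^{2}$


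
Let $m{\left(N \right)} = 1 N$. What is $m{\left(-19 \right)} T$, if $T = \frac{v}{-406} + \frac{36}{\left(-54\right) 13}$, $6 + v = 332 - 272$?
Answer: $\frac{27721}{7917} \approx 3.5015$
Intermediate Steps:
$m{\left(N \right)} = N$
$v = 54$ ($v = -6 + \left(332 - 272\right) = -6 + 60 = 54$)
$T = - \frac{1459}{7917}$ ($T = \frac{54}{-406} + \frac{36}{\left(-54\right) 13} = 54 \left(- \frac{1}{406}\right) + \frac{36}{-702} = - \frac{27}{203} + 36 \left(- \frac{1}{702}\right) = - \frac{27}{203} - \frac{2}{39} = - \frac{1459}{7917} \approx -0.18429$)
$m{\left(-19 \right)} T = \left(-19\right) \left(- \frac{1459}{7917}\right) = \frac{27721}{7917}$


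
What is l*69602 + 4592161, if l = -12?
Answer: 3756937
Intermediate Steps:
l*69602 + 4592161 = -12*69602 + 4592161 = -835224 + 4592161 = 3756937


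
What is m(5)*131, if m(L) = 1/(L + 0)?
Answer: 131/5 ≈ 26.200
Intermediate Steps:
m(L) = 1/L
m(5)*131 = 131/5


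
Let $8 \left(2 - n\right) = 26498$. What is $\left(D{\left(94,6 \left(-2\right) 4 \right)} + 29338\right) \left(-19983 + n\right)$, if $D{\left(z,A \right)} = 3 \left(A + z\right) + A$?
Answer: $-685473761$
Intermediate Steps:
$n = - \frac{13241}{4}$ ($n = 2 - \frac{13249}{4} = - \frac{13241}{4} \approx -3310.3$)
$D{\left(z,A \right)} = 3 z + 4 A$ ($D{\left(z,A \right)} = \left(3 A + 3 z\right) + A = 3 z + 4 A$)
$\left(D{\left(94,6 \left(-2\right) 4 \right)} + 29338\right) \left(-19983 + n\right) = \left(\left(3 \cdot 94 + 4 \cdot 6 \left(-2\right) 4\right) + 29338\right) \left(-19983 - \frac{13241}{4}\right) = \left(\left(282 + 4 \left(\left(-12\right) 4\right)\right) + 29338\right) \left(- \frac{93173}{4}\right) = \left(\left(282 + 4 \left(-48\right)\right) + 29338\right) \left(- \frac{93173}{4}\right) = \left(\left(282 - 192\right) + 29338\right) \left(- \frac{93173}{4}\right) = \left(90 + 29338\right) \left(- \frac{93173}{4}\right) = 29428 \left(- \frac{93173}{4}\right) = -685473761$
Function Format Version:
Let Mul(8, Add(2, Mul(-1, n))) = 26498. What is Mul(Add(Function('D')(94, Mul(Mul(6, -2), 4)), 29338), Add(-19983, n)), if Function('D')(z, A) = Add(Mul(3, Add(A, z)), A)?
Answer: -685473761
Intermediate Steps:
n = Rational(-13241, 4) (n = Add(2, Mul(Rational(-1, 8), 26498)) = Add(2, Rational(-13249, 4)) = Rational(-13241, 4) ≈ -3310.3)
Function('D')(z, A) = Add(Mul(3, z), Mul(4, A)) (Function('D')(z, A) = Add(Add(Mul(3, A), Mul(3, z)), A) = Add(Mul(3, z), Mul(4, A)))
Mul(Add(Function('D')(94, Mul(Mul(6, -2), 4)), 29338), Add(-19983, n)) = Mul(Add(Add(Mul(3, 94), Mul(4, Mul(Mul(6, -2), 4))), 29338), Add(-19983, Rational(-13241, 4))) = Mul(Add(Add(282, Mul(4, Mul(-12, 4))), 29338), Rational(-93173, 4)) = Mul(Add(Add(282, Mul(4, -48)), 29338), Rational(-93173, 4)) = Mul(Add(Add(282, -192), 29338), Rational(-93173, 4)) = Mul(Add(90, 29338), Rational(-93173, 4)) = Mul(29428, Rational(-93173, 4)) = -685473761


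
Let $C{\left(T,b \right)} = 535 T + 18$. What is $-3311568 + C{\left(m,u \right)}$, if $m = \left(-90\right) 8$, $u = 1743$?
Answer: $-3696750$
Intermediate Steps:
$m = -720$
$C{\left(T,b \right)} = 18 + 535 T$
$-3311568 + C{\left(m,u \right)} = -3311568 + \left(18 + 535 \left(-720\right)\right) = -3311568 + \left(18 - 385200\right) = -3311568 - 385182 = -3696750$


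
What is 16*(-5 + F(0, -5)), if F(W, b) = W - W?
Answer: -80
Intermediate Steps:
F(W, b) = 0
16*(-5 + F(0, -5)) = 16*(-5 + 0) = 16*(-5) = -80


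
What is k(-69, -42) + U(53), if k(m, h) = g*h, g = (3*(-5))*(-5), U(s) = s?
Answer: -3097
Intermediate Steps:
g = 75 (g = -15*(-5) = 75)
k(m, h) = 75*h
k(-69, -42) + U(53) = 75*(-42) + 53 = -3150 + 53 = -3097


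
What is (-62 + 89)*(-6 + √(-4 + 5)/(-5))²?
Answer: 25947/25 ≈ 1037.9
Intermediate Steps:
(-62 + 89)*(-6 + √(-4 + 5)/(-5))² = 27*(-6 + √1*(-⅕))² = 27*(-6 + 1*(-⅕))² = 27*(-6 - ⅕)² = 27*(-31/5)² = 27*(961/25) = 25947/25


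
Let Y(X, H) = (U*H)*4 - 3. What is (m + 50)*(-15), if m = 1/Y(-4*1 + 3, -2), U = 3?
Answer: -6745/9 ≈ -749.44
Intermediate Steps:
Y(X, H) = -3 + 12*H (Y(X, H) = (3*H)*4 - 3 = 12*H - 3 = -3 + 12*H)
m = -1/27 (m = 1/(-3 + 12*(-2)) = 1/(-3 - 24) = 1/(-27) = -1/27 ≈ -0.037037)
(m + 50)*(-15) = (-1/27 + 50)*(-15) = (1349/27)*(-15) = -6745/9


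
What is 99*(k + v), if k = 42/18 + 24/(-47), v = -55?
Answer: -247434/47 ≈ -5264.6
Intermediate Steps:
k = 257/141 (k = 42*(1/18) + 24*(-1/47) = 7/3 - 24/47 = 257/141 ≈ 1.8227)
99*(k + v) = 99*(257/141 - 55) = 99*(-7498/141) = -247434/47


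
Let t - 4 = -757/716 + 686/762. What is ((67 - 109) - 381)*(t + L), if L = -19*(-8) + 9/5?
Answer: -30318087759/454660 ≈ -66683.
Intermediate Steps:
t = 1048355/272796 (t = 4 + (-757/716 + 686/762) = 4 + (-757*1/716 + 686*(1/762)) = 4 + (-757/716 + 343/381) = 4 - 42829/272796 = 1048355/272796 ≈ 3.8430)
L = 769/5 (L = 152 + 9*(⅕) = 152 + 9/5 = 769/5 ≈ 153.80)
((67 - 109) - 381)*(t + L) = ((67 - 109) - 381)*(1048355/272796 + 769/5) = (-42 - 381)*(215021899/1363980) = -423*215021899/1363980 = -30318087759/454660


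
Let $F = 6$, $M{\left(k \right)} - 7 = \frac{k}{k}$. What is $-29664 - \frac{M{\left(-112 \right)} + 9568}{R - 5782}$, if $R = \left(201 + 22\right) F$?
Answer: $- \frac{32954310}{1111} \approx -29662.0$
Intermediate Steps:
$M{\left(k \right)} = 8$ ($M{\left(k \right)} = 7 + \frac{k}{k} = 7 + 1 = 8$)
$R = 1338$ ($R = \left(201 + 22\right) 6 = 223 \cdot 6 = 1338$)
$-29664 - \frac{M{\left(-112 \right)} + 9568}{R - 5782} = -29664 - \frac{8 + 9568}{1338 - 5782} = -29664 - \frac{9576}{-4444} = -29664 - 9576 \left(- \frac{1}{4444}\right) = -29664 - - \frac{2394}{1111} = -29664 + \frac{2394}{1111} = - \frac{32954310}{1111}$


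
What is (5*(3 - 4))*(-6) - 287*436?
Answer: -125102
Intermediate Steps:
(5*(3 - 4))*(-6) - 287*436 = (5*(-1))*(-6) - 125132 = -5*(-6) - 125132 = 30 - 125132 = -125102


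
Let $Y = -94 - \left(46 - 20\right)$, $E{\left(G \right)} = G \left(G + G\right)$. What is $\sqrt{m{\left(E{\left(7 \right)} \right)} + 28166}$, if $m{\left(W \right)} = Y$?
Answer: $\sqrt{28046} \approx 167.47$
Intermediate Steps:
$E{\left(G \right)} = 2 G^{2}$ ($E{\left(G \right)} = G 2 G = 2 G^{2}$)
$Y = -120$ ($Y = -94 - 26 = -120$)
$m{\left(W \right)} = -120$
$\sqrt{m{\left(E{\left(7 \right)} \right)} + 28166} = \sqrt{-120 + 28166} = \sqrt{28046}$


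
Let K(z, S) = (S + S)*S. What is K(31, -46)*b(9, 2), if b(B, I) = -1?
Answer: -4232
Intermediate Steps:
K(z, S) = 2*S² (K(z, S) = (2*S)*S = 2*S²)
K(31, -46)*b(9, 2) = (2*(-46)²)*(-1) = (2*2116)*(-1) = 4232*(-1) = -4232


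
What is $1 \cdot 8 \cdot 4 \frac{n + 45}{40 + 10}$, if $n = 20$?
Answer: $\frac{208}{5} \approx 41.6$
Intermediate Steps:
$1 \cdot 8 \cdot 4 \frac{n + 45}{40 + 10} = 1 \cdot 8 \cdot 4 \frac{20 + 45}{40 + 10} = 8 \cdot 4 \cdot \frac{65}{50} = 32 \cdot 65 \cdot \frac{1}{50} = 32 \cdot \frac{13}{10} = \frac{208}{5}$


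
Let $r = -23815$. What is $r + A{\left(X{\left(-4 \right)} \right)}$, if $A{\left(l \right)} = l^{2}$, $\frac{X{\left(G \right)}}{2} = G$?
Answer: $-23751$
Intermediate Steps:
$X{\left(G \right)} = 2 G$
$r + A{\left(X{\left(-4 \right)} \right)} = -23815 + \left(2 \left(-4\right)\right)^{2} = -23815 + \left(-8\right)^{2} = -23815 + 64 = -23751$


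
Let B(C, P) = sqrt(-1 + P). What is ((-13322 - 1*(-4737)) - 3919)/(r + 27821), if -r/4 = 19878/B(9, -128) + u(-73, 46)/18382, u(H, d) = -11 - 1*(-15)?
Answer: -1263617626813015656/2989529051539883875 + 27995351201877696*I*sqrt(129)/2989529051539883875 ≈ -0.42268 + 0.10636*I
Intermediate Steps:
u(H, d) = 4 (u(H, d) = -11 + 15 = 4)
r = -8/9191 + 26504*I*sqrt(129)/43 (r = -4*(19878/(sqrt(-1 - 128)) + 4/18382) = -4*(19878/(sqrt(-129)) + 4*(1/18382)) = -4*(19878/((I*sqrt(129))) + 2/9191) = -4*(19878*(-I*sqrt(129)/129) + 2/9191) = -4*(-6626*I*sqrt(129)/43 + 2/9191) = -4*(2/9191 - 6626*I*sqrt(129)/43) = -8/9191 + 26504*I*sqrt(129)/43 ≈ -0.00087042 + 7000.6*I)
((-13322 - 1*(-4737)) - 3919)/(r + 27821) = ((-13322 - 1*(-4737)) - 3919)/((-8/9191 + 26504*I*sqrt(129)/43) + 27821) = ((-13322 + 4737) - 3919)/(255702803/9191 + 26504*I*sqrt(129)/43) = (-8585 - 3919)/(255702803/9191 + 26504*I*sqrt(129)/43) = -12504/(255702803/9191 + 26504*I*sqrt(129)/43)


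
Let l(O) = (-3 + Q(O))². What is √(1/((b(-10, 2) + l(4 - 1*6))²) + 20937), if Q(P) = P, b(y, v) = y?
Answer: √4710826/15 ≈ 144.70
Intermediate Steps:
l(O) = (-3 + O)²
√(1/((b(-10, 2) + l(4 - 1*6))²) + 20937) = √(1/((-10 + (-3 + (4 - 1*6))²)²) + 20937) = √(1/((-10 + (-3 + (4 - 6))²)²) + 20937) = √(1/((-10 + (-3 - 2)²)²) + 20937) = √(1/((-10 + (-5)²)²) + 20937) = √(1/((-10 + 25)²) + 20937) = √(1/(15²) + 20937) = √(1/225 + 20937) = √(4710826/225) = √4710826/15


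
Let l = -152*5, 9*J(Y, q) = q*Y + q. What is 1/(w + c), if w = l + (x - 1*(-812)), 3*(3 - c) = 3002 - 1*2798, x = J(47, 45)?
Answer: 1/227 ≈ 0.0044053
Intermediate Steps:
J(Y, q) = q/9 + Y*q/9 (J(Y, q) = (q*Y + q)/9 = (Y*q + q)/9 = (q + Y*q)/9 = q/9 + Y*q/9)
l = -760
x = 240 (x = (⅑)*45*(1 + 47) = (⅑)*45*48 = 240)
c = -65 (c = 3 - (3002 - 1*2798)/3 = 3 - (3002 - 2798)/3 = 3 - ⅓*204 = 3 - 68 = -65)
w = 292 (w = -760 + (240 - 1*(-812)) = -760 + (240 + 812) = -760 + 1052 = 292)
1/(w + c) = 1/(292 - 65) = 1/227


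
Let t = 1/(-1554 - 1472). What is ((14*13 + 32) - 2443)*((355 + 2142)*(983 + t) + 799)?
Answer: -16561217238087/3026 ≈ -5.4730e+9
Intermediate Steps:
t = -1/3026 (t = 1/(-3026) = -1/3026 ≈ -0.00033047)
((14*13 + 32) - 2443)*((355 + 2142)*(983 + t) + 799) = ((14*13 + 32) - 2443)*((355 + 2142)*(983 - 1/3026) + 799) = ((182 + 32) - 2443)*(2497*(2974557/3026) + 799) = (214 - 2443)*(7427468829/3026 + 799) = -2229*7429886603/3026 = -16561217238087/3026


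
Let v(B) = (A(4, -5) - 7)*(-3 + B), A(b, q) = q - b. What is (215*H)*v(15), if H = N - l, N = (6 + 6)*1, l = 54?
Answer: 1733760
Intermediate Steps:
N = 12 (N = 12*1 = 12)
v(B) = 48 - 16*B (v(B) = ((-5 - 1*4) - 7)*(-3 + B) = ((-5 - 4) - 7)*(-3 + B) = (-9 - 7)*(-3 + B) = -16*(-3 + B) = 48 - 16*B)
H = -42 (H = 12 - 1*54 = 12 - 54 = -42)
(215*H)*v(15) = (215*(-42))*(48 - 16*15) = -9030*(48 - 240) = -9030*(-192) = 1733760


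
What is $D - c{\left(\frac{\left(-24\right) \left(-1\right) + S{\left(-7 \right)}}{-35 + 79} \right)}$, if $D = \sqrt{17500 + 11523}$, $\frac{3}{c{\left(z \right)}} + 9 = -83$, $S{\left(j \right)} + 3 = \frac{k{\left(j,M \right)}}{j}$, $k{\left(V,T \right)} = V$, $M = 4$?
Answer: $\frac{3}{92} + \sqrt{29023} \approx 170.39$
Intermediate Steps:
$S{\left(j \right)} = -2$ ($S{\left(j \right)} = -3 + \frac{j}{j} = -3 + 1 = -2$)
$c{\left(z \right)} = - \frac{3}{92}$ ($c{\left(z \right)} = \frac{3}{-9 - 83} = \frac{3}{-92} = 3 \left(- \frac{1}{92}\right) = - \frac{3}{92}$)
$D = \sqrt{29023} \approx 170.36$
$D - c{\left(\frac{\left(-24\right) \left(-1\right) + S{\left(-7 \right)}}{-35 + 79} \right)} = \sqrt{29023} - - \frac{3}{92} = \sqrt{29023} + \frac{3}{92} = \frac{3}{92} + \sqrt{29023}$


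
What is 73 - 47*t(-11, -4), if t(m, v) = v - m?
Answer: -256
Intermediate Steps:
73 - 47*t(-11, -4) = 73 - 47*(-4 - 1*(-11)) = 73 - 47*(-4 + 11) = 73 - 47*7 = 73 - 329 = -256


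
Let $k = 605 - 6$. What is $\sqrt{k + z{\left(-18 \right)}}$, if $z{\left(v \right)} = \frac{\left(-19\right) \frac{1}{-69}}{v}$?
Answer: $\frac{\sqrt{102663582}}{414} \approx 24.474$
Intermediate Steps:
$k = 599$
$z{\left(v \right)} = \frac{19}{69 v}$ ($z{\left(v \right)} = \frac{\left(-19\right) \left(- \frac{1}{69}\right)}{v} = \frac{19}{69 v}$)
$\sqrt{k + z{\left(-18 \right)}} = \sqrt{599 + \frac{19}{69 \left(-18\right)}} = \sqrt{599 + \frac{19}{69} \left(- \frac{1}{18}\right)} = \sqrt{599 - \frac{19}{1242}} = \sqrt{\frac{743939}{1242}} = \frac{\sqrt{102663582}}{414}$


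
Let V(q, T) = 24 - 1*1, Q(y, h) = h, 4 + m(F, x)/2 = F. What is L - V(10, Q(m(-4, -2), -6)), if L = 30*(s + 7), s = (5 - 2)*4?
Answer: 547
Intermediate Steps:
m(F, x) = -8 + 2*F
s = 12 (s = 3*4 = 12)
V(q, T) = 23 (V(q, T) = 24 - 1 = 23)
L = 570 (L = 30*(12 + 7) = 30*19 = 570)
L - V(10, Q(m(-4, -2), -6)) = 570 - 1*23 = 570 - 23 = 547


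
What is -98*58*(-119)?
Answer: 676396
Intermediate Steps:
-98*58*(-119) = -5684*(-119) = 676396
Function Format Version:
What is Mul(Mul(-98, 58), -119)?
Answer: 676396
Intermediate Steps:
Mul(Mul(-98, 58), -119) = Mul(-5684, -119) = 676396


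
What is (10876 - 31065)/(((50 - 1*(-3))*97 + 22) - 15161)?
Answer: 20189/9998 ≈ 2.0193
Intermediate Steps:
(10876 - 31065)/(((50 - 1*(-3))*97 + 22) - 15161) = -20189/(((50 + 3)*97 + 22) - 15161) = -20189/((53*97 + 22) - 15161) = -20189/((5141 + 22) - 15161) = -20189/(5163 - 15161) = -20189/(-9998) = -20189*(-1/9998) = 20189/9998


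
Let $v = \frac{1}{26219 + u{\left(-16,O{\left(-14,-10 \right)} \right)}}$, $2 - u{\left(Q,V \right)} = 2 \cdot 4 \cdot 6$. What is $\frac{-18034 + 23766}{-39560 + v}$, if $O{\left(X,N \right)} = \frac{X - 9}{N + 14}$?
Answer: $- \frac{150023636}{1035403879} \approx -0.14489$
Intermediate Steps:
$O{\left(X,N \right)} = \frac{-9 + X}{14 + N}$
$u{\left(Q,V \right)} = -46$ ($u{\left(Q,V \right)} = 2 - 2 \cdot 4 \cdot 6 = 2 - 8 \cdot 6 = 2 - 48 = -46$)
$v = \frac{1}{26173}$ ($v = \frac{1}{26219 - 46} = \frac{1}{26173} \approx 3.8207 \cdot 10^{-5}$)
$\frac{-18034 + 23766}{-39560 + v} = \frac{-18034 + 23766}{-39560 + \frac{1}{26173}} = \frac{5732}{- \frac{1035403879}{26173}} = 5732 \left(- \frac{26173}{1035403879}\right) = - \frac{150023636}{1035403879}$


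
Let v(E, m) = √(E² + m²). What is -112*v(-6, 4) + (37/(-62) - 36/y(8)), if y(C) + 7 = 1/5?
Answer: 4951/1054 - 224*√13 ≈ -802.95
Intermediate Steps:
y(C) = -34/5 (y(C) = -7 + 1/5 = -7 + ⅕ = -34/5)
-112*v(-6, 4) + (37/(-62) - 36/y(8)) = -112*√((-6)² + 4²) + (37/(-62) - 36/(-34/5)) = -112*√(36 + 16) + (37*(-1/62) - 36*(-5/34)) = -224*√13 + (-37/62 + 90/17) = -224*√13 + 4951/1054 = 4951/1054 - 224*√13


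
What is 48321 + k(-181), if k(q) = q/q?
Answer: 48322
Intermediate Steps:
k(q) = 1
48321 + k(-181) = 48321 + 1 = 48322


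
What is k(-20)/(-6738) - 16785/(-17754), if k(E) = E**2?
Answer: 17665955/19937742 ≈ 0.88606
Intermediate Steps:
k(-20)/(-6738) - 16785/(-17754) = (-20)**2/(-6738) - 16785/(-17754) = 400*(-1/6738) - 16785*(-1/17754) = -200/3369 + 5595/5918 = 17665955/19937742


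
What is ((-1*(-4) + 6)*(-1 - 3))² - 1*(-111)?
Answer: 1711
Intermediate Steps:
((-1*(-4) + 6)*(-1 - 3))² - 1*(-111) = ((4 + 6)*(-4))² + 111 = (10*(-4))² + 111 = (-40)² + 111 = 1600 + 111 = 1711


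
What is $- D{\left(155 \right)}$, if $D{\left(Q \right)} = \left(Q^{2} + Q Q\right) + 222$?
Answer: $-48272$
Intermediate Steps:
$D{\left(Q \right)} = 222 + 2 Q^{2}$ ($D{\left(Q \right)} = \left(Q^{2} + Q^{2}\right) + 222 = 2 Q^{2} + 222 = 222 + 2 Q^{2}$)
$- D{\left(155 \right)} = - (222 + 2 \cdot 155^{2}) = - (222 + 2 \cdot 24025) = - (222 + 48050) = \left(-1\right) 48272 = -48272$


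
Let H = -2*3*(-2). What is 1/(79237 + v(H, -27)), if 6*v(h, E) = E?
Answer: 2/158465 ≈ 1.2621e-5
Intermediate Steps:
H = 12 (H = -6*(-2) = 12)
v(h, E) = E/6
1/(79237 + v(H, -27)) = 1/(79237 + (⅙)*(-27)) = 1/(79237 - 9/2) = 1/(158465/2) = 2/158465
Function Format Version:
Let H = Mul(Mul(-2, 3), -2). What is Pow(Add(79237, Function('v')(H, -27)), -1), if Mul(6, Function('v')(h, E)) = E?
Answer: Rational(2, 158465) ≈ 1.2621e-5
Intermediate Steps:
H = 12 (H = Mul(-6, -2) = 12)
Function('v')(h, E) = Mul(Rational(1, 6), E)
Pow(Add(79237, Function('v')(H, -27)), -1) = Pow(Add(79237, Mul(Rational(1, 6), -27)), -1) = Pow(Add(79237, Rational(-9, 2)), -1) = Pow(Rational(158465, 2), -1) = Rational(2, 158465)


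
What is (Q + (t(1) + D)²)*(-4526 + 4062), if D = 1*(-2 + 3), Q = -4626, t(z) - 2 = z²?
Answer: 2139040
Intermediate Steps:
t(z) = 2 + z²
D = 1 (D = 1*1 = 1)
(Q + (t(1) + D)²)*(-4526 + 4062) = (-4626 + ((2 + 1²) + 1)²)*(-4526 + 4062) = (-4626 + ((2 + 1) + 1)²)*(-464) = (-4626 + (3 + 1)²)*(-464) = (-4626 + 4²)*(-464) = (-4626 + 16)*(-464) = -4610*(-464) = 2139040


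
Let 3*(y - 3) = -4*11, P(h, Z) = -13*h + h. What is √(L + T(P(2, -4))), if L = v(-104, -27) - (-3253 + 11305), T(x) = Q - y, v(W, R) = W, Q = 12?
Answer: I*√73191/3 ≈ 90.179*I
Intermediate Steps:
P(h, Z) = -12*h
y = -35/3 (y = 3 + (-4*11)/3 = 3 + (⅓)*(-44) = 3 - 44/3 = -35/3 ≈ -11.667)
T(x) = 71/3 (T(x) = 12 - 1*(-35/3) = 12 + 35/3 = 71/3)
L = -8156 (L = -104 - (-3253 + 11305) = -104 - 1*8052 = -104 - 8052 = -8156)
√(L + T(P(2, -4))) = √(-8156 + 71/3) = √(-24397/3) = I*√73191/3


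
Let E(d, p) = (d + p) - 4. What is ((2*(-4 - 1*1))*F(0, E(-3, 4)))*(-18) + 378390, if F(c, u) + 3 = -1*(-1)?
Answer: 378030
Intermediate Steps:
E(d, p) = -4 + d + p
F(c, u) = -2 (F(c, u) = -3 - 1*(-1) = -3 + 1 = -2)
((2*(-4 - 1*1))*F(0, E(-3, 4)))*(-18) + 378390 = ((2*(-4 - 1*1))*(-2))*(-18) + 378390 = ((2*(-4 - 1))*(-2))*(-18) + 378390 = ((2*(-5))*(-2))*(-18) + 378390 = -10*(-2)*(-18) + 378390 = 20*(-18) + 378390 = -360 + 378390 = 378030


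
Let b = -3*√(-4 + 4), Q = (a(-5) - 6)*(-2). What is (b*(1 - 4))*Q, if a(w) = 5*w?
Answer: 0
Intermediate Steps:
Q = 62 (Q = (5*(-5) - 6)*(-2) = (-25 - 6)*(-2) = -31*(-2) = 62)
b = 0 (b = -3*√0 = -3*0 = 0)
(b*(1 - 4))*Q = (0*(1 - 4))*62 = (0*(-3))*62 = 0*62 = 0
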